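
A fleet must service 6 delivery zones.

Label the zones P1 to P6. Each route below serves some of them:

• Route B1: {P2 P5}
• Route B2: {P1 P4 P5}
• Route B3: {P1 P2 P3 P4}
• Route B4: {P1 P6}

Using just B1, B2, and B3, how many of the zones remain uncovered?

1

Union of B1, B2, B3 = {P1, P2, P3, P4, P5}.
Not covered: P6 — 1 zone.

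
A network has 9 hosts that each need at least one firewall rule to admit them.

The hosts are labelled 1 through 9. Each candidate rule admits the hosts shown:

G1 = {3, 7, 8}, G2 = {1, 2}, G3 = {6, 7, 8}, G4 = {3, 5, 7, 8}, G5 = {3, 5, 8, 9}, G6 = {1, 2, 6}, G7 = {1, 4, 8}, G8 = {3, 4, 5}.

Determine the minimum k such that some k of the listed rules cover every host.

4

G2 and G3 and G5 and G8 together: G2 ∪ G3 ∪ G5 ∪ G8 = {1, 2, 3, 4, 5, 6, 7, 8, 9} — every host is covered.
No 3 of the 8 rules cover everything (all 56 combinations miss at least one host), so 4 is optimal.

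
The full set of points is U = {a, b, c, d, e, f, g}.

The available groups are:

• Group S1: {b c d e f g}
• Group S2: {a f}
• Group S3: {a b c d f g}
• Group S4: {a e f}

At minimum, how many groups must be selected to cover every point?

Take {S1, S2}. Their union is {a, b, c, d, e, f, g}, which is all 7 points.
No single group has all 7 points (the largest, S1, has 6), so 2 is optimal.

2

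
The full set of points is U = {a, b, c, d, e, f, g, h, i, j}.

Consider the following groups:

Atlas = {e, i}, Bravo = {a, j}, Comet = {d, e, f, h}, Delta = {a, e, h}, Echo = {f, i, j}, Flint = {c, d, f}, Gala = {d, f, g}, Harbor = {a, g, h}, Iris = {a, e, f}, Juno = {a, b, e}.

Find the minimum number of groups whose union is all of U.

4

Take {Echo, Flint, Harbor, Juno}. Their union is {a, b, c, d, e, f, g, h, i, j}, which is all 10 points.
Only Juno contains b, so Juno is forced; the remaining 7 points need at least 3 more groups (each remaining group adds at most 3) — so at least 4 groups are needed, and 4 is optimal.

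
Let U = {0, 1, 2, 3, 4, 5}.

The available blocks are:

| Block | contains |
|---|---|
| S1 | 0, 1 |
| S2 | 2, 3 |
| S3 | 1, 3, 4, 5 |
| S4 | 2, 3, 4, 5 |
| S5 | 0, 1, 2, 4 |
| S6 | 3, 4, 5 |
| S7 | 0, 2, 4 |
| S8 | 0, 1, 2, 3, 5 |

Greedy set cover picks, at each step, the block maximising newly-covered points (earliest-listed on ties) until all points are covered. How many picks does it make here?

Greedy: pick S8 (covers 5 new) → pick S3 (covers 1 new). Total picks: 2.

2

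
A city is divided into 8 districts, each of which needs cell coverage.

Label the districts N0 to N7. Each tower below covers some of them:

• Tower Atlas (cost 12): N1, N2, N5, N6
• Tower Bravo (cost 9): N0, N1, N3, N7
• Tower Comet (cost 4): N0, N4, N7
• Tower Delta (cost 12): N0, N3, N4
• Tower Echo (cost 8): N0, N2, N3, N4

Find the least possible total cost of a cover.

Atlas, Comet, Echo together cover every district (Atlas ∪ Comet ∪ Echo = {N0, N1, N2, N3, N4, N5, N6, N7}); total cost 12 + 4 + 8 = 24.
No covering selection has total cost below 24.

24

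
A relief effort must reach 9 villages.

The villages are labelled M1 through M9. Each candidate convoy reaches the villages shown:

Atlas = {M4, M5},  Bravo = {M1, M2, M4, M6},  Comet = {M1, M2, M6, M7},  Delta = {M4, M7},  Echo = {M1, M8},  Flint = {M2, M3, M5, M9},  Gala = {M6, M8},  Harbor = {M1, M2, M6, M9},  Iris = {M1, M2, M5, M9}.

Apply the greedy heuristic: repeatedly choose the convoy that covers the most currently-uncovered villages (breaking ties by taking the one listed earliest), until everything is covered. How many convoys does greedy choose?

Greedy: pick Bravo (covers 4 new) → pick Flint (covers 3 new) → pick Comet (covers 1 new) → pick Echo (covers 1 new). Total picks: 4.

4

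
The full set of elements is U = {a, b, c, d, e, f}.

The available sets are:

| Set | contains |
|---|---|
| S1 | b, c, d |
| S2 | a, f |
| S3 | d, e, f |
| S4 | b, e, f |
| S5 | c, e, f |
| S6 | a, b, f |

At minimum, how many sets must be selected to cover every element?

3

Take {S1, S2, S5}. Their union is {a, b, c, d, e, f}, which is all 6 elements.
No 2 of the 6 sets cover everything (all 15 combinations miss at least one element), so 3 is optimal.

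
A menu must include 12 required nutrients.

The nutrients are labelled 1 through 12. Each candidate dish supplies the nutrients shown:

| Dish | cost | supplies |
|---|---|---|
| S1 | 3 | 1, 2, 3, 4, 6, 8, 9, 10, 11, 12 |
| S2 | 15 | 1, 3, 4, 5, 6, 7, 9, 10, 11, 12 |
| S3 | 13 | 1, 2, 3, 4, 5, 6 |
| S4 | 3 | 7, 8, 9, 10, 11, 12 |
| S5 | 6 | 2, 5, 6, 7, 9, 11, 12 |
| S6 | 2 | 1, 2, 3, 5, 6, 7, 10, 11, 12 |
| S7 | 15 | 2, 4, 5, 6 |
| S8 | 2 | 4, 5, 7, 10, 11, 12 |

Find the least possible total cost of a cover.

S1, S8 together cover every nutrient (S1 ∪ S8 = {1, 2, 3, 4, 5, 6, 7, 8, 9, 10, 11, 12}); total cost 3 + 2 = 5.
No covering selection has total cost below 5.

5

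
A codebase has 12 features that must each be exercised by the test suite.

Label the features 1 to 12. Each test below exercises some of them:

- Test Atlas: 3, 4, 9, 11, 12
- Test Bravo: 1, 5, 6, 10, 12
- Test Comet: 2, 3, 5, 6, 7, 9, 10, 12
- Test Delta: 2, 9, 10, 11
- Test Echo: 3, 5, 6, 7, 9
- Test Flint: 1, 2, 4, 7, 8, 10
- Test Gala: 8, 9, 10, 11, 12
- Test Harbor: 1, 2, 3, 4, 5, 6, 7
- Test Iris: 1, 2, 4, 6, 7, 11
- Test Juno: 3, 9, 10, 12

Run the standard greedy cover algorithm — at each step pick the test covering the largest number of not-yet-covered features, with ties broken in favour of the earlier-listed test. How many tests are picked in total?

3

Greedy: pick Comet (covers 8 new) → pick Flint (covers 3 new) → pick Atlas (covers 1 new). Total picks: 3.
(The true minimum cover uses only 2 tests, so greedy is not optimal here.)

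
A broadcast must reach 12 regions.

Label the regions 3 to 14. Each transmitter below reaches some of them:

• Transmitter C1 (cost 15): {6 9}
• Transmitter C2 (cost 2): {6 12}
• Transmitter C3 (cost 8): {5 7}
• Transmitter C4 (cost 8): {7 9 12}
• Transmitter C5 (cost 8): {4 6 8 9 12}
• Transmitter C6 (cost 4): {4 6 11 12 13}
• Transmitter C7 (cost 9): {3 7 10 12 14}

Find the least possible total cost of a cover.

C3, C5, C6, C7 together cover every region (C3 ∪ C5 ∪ C6 ∪ C7 = {3, 4, 5, 6, 7, 8, 9, 10, 11, 12, 13, 14}); total cost 8 + 8 + 4 + 9 = 29.
No covering selection has total cost below 29.

29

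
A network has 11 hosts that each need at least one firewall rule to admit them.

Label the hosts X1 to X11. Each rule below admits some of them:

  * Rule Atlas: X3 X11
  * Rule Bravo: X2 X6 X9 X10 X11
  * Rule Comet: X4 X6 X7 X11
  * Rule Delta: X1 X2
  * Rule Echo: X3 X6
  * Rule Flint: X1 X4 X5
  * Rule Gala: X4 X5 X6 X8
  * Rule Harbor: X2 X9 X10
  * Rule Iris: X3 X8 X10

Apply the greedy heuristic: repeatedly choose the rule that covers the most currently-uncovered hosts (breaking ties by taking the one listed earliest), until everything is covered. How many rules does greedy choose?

4

Greedy: pick Bravo (covers 5 new) → pick Flint (covers 3 new) → pick Iris (covers 2 new) → pick Comet (covers 1 new). Total picks: 4.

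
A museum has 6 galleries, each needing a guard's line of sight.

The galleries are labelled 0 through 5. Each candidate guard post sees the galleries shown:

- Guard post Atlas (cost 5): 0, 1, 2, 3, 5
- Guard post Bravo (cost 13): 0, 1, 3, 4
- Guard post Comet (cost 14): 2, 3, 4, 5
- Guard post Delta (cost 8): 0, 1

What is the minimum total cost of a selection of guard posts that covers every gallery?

18

Atlas, Bravo together cover every gallery (Atlas ∪ Bravo = {0, 1, 2, 3, 4, 5}); total cost 5 + 13 = 18.
No covering selection has total cost below 18.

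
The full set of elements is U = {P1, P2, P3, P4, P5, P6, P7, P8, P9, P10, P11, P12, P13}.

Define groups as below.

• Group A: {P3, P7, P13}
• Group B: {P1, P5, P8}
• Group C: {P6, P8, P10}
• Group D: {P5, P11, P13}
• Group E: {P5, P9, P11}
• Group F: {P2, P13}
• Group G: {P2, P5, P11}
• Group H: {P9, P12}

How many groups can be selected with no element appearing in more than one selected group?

A, C, G, H are pairwise disjoint (A={P3,P7,P13}; C={P6,P8,P10}; G={P2,P5,P11}; H={P9,P12}).
Every remaining group overlaps one of these, and no 5 of the listed groups are pairwise disjoint, so 4 is the maximum.

4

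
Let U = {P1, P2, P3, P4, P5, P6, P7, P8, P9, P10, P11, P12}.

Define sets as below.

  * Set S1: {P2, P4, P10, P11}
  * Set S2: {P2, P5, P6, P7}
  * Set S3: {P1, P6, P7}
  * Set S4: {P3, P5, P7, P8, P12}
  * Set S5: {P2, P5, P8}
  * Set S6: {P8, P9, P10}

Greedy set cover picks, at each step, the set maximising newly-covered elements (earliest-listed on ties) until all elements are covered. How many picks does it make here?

4

Greedy: pick S4 (covers 5 new) → pick S1 (covers 4 new) → pick S3 (covers 2 new) → pick S6 (covers 1 new). Total picks: 4.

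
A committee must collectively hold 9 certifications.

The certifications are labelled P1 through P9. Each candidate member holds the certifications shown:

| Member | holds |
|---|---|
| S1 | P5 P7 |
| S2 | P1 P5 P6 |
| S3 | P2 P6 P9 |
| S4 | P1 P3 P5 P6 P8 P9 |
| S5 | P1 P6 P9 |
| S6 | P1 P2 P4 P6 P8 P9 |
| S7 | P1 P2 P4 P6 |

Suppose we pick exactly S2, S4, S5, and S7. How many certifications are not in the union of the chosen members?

Union of S2, S4, S5, S7 = {P1, P2, P3, P4, P5, P6, P8, P9}.
Not covered: P7 — 1 certification.

1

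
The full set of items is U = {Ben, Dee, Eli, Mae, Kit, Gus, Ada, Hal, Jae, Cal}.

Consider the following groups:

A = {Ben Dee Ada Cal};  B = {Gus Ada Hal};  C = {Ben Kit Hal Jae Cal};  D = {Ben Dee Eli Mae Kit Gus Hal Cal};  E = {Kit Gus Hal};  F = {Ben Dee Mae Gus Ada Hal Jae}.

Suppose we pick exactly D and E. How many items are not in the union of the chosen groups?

2

Union of D, E = {Ben, Dee, Eli, Mae, Kit, Gus, Hal, Cal}.
Not covered: Ada, Jae — 2 items.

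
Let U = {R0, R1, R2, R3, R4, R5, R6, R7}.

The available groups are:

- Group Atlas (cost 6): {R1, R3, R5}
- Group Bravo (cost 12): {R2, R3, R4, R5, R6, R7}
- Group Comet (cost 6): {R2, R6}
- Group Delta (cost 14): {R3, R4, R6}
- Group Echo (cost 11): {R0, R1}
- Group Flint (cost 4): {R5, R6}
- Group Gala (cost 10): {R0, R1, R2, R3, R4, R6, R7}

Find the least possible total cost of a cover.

14

Flint, Gala together cover every item (Flint ∪ Gala = {R0, R1, R2, R3, R4, R5, R6, R7}); total cost 4 + 10 = 14.
No covering selection has total cost below 14.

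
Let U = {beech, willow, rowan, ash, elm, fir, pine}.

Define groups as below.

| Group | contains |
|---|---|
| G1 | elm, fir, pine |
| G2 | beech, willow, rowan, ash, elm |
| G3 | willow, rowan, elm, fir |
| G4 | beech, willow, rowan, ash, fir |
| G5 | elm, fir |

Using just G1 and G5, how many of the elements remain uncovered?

4

Union of G1, G5 = {elm, fir, pine}.
Not covered: beech, willow, rowan, ash — 4 elements.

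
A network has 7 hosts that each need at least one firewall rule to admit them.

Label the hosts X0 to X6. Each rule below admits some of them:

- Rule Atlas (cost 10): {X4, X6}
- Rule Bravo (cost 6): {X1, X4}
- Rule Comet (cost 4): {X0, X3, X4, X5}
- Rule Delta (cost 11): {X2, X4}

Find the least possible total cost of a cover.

31

Atlas, Bravo, Comet, Delta together cover every host (Atlas ∪ Bravo ∪ Comet ∪ Delta = {X0, X1, X2, X3, X4, X5, X6}); total cost 10 + 6 + 4 + 11 = 31.
No covering selection has total cost below 31.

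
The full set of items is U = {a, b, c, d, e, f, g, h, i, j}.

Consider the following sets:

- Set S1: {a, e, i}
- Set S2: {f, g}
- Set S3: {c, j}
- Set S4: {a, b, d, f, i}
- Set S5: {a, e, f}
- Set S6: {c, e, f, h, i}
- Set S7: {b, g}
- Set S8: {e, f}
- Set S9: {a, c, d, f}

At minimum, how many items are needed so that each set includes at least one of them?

4

T = {b, c, e, f} meets every set (each contains at least one member of T), and |T| = 4.
No choice of 3 items meets every set, so 4 is the minimum.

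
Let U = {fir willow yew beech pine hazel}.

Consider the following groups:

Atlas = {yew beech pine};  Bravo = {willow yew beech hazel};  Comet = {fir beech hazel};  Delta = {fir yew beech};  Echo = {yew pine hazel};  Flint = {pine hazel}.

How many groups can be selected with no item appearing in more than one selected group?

2

Delta, Flint are pairwise disjoint (Delta={fir,yew,beech}; Flint={pine,hazel}).
Every remaining group overlaps one of these, and no 3 of the listed groups are pairwise disjoint, so 2 is the maximum.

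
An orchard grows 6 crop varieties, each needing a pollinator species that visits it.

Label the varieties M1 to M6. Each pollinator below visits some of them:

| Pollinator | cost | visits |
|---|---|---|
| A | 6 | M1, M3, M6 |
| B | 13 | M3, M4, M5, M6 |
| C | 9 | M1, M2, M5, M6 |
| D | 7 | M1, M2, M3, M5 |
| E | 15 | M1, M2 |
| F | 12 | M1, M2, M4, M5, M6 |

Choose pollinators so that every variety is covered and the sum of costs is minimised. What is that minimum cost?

18

A, F together cover every variety (A ∪ F = {M1, M2, M3, M4, M5, M6}); total cost 6 + 12 = 18.
The greedy pick D, A, F costs 25; no covering selection beats 18.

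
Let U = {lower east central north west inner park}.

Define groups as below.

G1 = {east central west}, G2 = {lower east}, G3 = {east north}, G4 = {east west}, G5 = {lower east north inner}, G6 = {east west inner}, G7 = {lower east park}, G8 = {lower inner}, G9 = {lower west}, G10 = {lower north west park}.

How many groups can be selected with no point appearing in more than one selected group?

2

G1, G8 are pairwise disjoint (G1={east,central,west}; G8={lower,inner}).
Every remaining group overlaps one of these, and no 3 of the listed groups are pairwise disjoint, so 2 is the maximum.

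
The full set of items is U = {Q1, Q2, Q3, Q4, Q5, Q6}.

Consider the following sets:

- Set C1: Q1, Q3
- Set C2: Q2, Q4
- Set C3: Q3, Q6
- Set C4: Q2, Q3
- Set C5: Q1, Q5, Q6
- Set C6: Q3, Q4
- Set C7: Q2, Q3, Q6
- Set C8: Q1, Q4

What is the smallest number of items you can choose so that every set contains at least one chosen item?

H = {Q1, Q3, Q4} meets every set (each contains at least one member of H), and |H| = 3.
No choice of 2 items meets every set, so 3 is the minimum.

3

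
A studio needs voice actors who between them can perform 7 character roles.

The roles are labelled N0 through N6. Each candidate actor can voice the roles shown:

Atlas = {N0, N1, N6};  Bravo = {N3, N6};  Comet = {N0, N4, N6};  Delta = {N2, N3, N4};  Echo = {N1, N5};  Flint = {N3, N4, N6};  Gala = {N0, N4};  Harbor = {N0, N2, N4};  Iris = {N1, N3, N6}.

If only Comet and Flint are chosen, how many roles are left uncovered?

Union of Comet, Flint = {N0, N3, N4, N6}.
Not covered: N1, N2, N5 — 3 roles.

3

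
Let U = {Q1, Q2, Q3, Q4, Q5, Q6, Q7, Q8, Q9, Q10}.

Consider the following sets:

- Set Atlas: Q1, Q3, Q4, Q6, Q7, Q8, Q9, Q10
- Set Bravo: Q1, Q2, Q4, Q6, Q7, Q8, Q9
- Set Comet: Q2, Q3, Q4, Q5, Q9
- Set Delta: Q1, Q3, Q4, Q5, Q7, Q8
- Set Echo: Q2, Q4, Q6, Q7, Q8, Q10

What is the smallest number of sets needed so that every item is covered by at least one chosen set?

Take {Atlas, Comet}. Their union is {Q1, Q2, Q3, Q4, Q5, Q6, Q7, Q8, Q9, Q10}, which is all 10 items.
No single set has all 10 items (the largest, Atlas, has 8), so 2 is optimal.

2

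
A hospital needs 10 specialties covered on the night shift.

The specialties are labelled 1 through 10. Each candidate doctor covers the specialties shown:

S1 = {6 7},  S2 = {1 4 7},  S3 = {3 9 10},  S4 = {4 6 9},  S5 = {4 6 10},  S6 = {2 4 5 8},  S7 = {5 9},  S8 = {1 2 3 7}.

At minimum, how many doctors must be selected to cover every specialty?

S3 and S5 and S6 and S8 together: S3 ∪ S5 ∪ S6 ∪ S8 = {1, 2, 3, 4, 5, 6, 7, 8, 9, 10} — every specialty is covered.
No 3 of the 8 doctors cover everything (all 56 combinations miss at least one specialty), so 4 is optimal.

4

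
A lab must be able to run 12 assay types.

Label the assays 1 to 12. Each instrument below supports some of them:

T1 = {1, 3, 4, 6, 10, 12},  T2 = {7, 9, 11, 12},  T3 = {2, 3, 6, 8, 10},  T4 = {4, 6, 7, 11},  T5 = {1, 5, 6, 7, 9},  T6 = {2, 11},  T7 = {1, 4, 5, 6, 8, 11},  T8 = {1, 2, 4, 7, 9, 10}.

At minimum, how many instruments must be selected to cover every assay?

3

Take {T1, T7, T8}. Their union is {1, 2, 3, 4, 5, 6, 7, 8, 9, 10, 11, 12}, which is all 12 assays.
No 2 of the 8 instruments cover everything (all 28 combinations miss at least one assay), so 3 is optimal.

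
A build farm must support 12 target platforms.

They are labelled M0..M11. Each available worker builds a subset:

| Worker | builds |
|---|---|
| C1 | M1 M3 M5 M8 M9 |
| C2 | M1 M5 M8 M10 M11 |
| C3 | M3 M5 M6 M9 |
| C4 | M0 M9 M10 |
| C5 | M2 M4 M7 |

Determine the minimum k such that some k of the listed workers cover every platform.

4

Take {C2, C3, C4, C5}. Their union is {M0, M1, M2, M3, M4, M5, M6, M7, M8, M9, M10, M11}, which is all 12 platforms.
Only C4 contains M0, so C4 is forced; the remaining 9 platforms need at least 3 more workers (each remaining worker adds at most 4) — so at least 4 workers are needed, and 4 is optimal.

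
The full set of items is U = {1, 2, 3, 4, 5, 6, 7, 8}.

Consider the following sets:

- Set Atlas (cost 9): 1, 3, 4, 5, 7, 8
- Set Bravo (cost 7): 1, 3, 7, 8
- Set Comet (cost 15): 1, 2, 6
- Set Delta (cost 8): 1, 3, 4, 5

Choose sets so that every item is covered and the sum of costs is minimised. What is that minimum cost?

Atlas, Comet together cover every item (Atlas ∪ Comet = {1, 2, 3, 4, 5, 6, 7, 8}); total cost 9 + 15 = 24.
No covering selection has total cost below 24.

24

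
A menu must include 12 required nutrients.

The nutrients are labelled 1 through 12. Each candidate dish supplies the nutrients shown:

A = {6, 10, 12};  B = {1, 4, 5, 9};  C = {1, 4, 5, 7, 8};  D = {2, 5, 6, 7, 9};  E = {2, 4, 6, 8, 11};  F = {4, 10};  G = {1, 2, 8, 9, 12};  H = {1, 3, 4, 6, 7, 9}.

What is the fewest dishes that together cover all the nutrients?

A and C and E and H together: A ∪ C ∪ E ∪ H = {1, 2, 3, 4, 5, 6, 7, 8, 9, 10, 11, 12} — every nutrient is covered.
No 3 of the 8 dishes cover everything (all 56 combinations miss at least one nutrient), so 4 is optimal.

4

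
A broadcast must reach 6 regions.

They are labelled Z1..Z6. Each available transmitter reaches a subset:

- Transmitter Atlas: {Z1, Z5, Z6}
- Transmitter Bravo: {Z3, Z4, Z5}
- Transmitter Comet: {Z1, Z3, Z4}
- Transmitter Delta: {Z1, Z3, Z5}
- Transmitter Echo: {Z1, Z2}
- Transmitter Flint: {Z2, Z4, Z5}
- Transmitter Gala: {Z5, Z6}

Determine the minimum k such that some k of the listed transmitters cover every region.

3

Comet and Echo and Gala together: Comet ∪ Echo ∪ Gala = {Z1, Z2, Z3, Z4, Z5, Z6} — every region is covered.
No 2 of the 7 transmitters cover everything (all 21 combinations miss at least one region), so 3 is optimal.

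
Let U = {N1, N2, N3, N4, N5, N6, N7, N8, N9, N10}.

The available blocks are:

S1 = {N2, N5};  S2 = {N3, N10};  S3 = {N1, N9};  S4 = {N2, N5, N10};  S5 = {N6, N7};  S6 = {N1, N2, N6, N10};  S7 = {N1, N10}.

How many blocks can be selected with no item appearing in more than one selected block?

4

S1, S2, S3, S5 are pairwise disjoint (S1={N2,N5}; S2={N3,N10}; S3={N1,N9}; S5={N6,N7}).
Every remaining block overlaps one of these, and no 5 of the listed blocks are pairwise disjoint, so 4 is the maximum.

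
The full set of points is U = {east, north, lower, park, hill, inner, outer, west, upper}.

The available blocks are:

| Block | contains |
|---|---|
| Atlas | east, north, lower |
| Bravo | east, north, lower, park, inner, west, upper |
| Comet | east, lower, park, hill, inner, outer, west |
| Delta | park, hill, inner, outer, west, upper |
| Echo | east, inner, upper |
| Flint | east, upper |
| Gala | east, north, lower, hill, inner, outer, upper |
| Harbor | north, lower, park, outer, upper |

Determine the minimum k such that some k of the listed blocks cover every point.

2

Take {Atlas, Delta}. Their union is {east, north, lower, park, hill, inner, outer, west, upper}, which is all 9 points.
No single block has all 9 points (the largest, Bravo, has 7), so 2 is optimal.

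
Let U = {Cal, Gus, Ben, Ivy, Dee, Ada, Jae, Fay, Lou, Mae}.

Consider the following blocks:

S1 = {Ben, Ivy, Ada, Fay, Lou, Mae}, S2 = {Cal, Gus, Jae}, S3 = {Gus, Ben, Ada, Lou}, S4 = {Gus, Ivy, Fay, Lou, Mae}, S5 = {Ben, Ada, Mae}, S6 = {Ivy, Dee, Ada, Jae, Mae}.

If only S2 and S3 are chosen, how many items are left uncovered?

4

Union of S2, S3 = {Cal, Gus, Ben, Ada, Jae, Lou}.
Not covered: Ivy, Dee, Fay, Mae — 4 items.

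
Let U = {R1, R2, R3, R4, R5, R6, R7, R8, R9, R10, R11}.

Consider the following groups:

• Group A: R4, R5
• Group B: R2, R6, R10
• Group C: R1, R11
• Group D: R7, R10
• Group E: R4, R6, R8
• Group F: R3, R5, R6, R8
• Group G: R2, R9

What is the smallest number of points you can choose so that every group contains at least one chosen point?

5

H = {R2, R5, R6, R7, R11} meets every group (each contains at least one member of H), and |H| = 5.
No choice of 4 points meets every group, so 5 is the minimum.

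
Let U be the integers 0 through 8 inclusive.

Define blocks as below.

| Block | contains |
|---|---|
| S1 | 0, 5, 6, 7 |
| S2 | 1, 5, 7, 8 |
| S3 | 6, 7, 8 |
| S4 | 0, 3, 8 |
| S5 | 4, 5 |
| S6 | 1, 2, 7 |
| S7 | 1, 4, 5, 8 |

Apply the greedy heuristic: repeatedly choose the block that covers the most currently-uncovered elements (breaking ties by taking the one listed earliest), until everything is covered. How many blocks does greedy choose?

Greedy: pick S1 (covers 4 new) → pick S7 (covers 3 new) → pick S4 (covers 1 new) → pick S6 (covers 1 new). Total picks: 4.

4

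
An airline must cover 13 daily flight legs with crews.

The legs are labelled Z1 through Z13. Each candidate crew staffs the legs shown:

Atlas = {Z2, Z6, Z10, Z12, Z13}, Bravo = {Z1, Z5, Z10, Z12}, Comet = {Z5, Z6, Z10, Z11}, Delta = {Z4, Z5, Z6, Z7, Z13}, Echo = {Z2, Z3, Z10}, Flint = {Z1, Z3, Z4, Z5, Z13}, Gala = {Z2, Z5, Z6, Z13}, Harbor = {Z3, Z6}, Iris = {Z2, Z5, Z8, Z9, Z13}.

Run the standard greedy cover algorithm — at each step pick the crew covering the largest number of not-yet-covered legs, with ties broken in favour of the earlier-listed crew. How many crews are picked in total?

Greedy: pick Atlas (covers 5 new) → pick Flint (covers 4 new) → pick Iris (covers 2 new) → pick Comet (covers 1 new) → pick Delta (covers 1 new). Total picks: 5.

5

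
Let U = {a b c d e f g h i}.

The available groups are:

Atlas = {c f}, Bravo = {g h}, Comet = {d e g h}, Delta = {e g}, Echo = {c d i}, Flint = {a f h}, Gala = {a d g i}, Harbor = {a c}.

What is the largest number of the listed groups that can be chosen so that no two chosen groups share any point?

3

Delta, Echo, Flint are pairwise disjoint (Delta={e,g}; Echo={c,d,i}; Flint={a,f,h}).
Every remaining group overlaps one of these, and no 4 of the listed groups are pairwise disjoint, so 3 is the maximum.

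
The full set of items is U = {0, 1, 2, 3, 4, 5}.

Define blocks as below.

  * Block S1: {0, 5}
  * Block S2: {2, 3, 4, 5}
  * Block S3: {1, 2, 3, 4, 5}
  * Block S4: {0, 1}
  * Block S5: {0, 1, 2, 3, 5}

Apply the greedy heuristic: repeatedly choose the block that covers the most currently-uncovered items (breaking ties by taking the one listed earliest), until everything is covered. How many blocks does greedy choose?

Greedy: pick S3 (covers 5 new) → pick S1 (covers 1 new). Total picks: 2.

2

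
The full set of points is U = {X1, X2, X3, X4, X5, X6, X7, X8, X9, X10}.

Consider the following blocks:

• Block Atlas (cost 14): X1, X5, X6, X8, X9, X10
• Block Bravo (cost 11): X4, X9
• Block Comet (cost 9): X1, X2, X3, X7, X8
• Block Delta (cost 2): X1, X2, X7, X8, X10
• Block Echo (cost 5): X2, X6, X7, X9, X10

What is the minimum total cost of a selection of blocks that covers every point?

34

Atlas, Bravo, Comet together cover every point (Atlas ∪ Bravo ∪ Comet = {X1, X2, X3, X4, X5, X6, X7, X8, X9, X10}); total cost 14 + 11 + 9 = 34.
The greedy pick Delta, Echo, Comet, Bravo, Atlas costs 41; no covering selection beats 34.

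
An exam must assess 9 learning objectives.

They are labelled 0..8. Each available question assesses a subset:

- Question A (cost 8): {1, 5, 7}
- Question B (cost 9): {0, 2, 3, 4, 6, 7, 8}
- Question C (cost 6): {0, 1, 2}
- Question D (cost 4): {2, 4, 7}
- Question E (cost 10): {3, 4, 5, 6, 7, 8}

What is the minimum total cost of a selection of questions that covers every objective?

16

C, E together cover every objective (C ∪ E = {0, 1, 2, 3, 4, 5, 6, 7, 8}); total cost 6 + 10 = 16.
The greedy pick B, A costs 17; no covering selection beats 16.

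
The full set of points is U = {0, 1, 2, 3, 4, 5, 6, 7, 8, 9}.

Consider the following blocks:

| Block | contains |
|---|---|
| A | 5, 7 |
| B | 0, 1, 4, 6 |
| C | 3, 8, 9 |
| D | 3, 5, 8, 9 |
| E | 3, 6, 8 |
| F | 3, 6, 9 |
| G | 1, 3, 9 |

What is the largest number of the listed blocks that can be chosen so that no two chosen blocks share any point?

3

A, B, C are pairwise disjoint (A={5,7}; B={0,1,4,6}; C={3,8,9}).
Every remaining block overlaps one of these, and no 4 of the listed blocks are pairwise disjoint, so 3 is the maximum.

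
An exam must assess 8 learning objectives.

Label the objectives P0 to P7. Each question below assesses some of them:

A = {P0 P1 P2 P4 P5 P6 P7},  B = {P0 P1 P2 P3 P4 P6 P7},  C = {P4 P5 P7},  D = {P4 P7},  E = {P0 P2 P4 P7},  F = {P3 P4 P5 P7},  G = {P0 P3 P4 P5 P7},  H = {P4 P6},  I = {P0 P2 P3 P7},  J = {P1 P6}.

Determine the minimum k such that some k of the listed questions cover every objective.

Take {A, B}. Their union is {P0, P1, P2, P3, P4, P5, P6, P7}, which is all 8 objectives.
No single question has all 8 objectives (the largest, A, has 7), so 2 is optimal.

2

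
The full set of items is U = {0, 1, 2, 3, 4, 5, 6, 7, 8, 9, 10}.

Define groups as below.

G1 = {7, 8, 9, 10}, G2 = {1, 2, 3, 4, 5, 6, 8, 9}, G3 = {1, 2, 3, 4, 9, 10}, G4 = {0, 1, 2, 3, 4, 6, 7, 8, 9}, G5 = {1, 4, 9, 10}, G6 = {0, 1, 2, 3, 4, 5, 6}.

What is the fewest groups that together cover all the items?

G1 and G6 cover everything between them: the union {0, 1, 2, 3, 4, 5, 6, 7, 8, 9, 10} is all of U.
No single group has all 11 items (the largest, G4, has 9), so 2 is optimal.

2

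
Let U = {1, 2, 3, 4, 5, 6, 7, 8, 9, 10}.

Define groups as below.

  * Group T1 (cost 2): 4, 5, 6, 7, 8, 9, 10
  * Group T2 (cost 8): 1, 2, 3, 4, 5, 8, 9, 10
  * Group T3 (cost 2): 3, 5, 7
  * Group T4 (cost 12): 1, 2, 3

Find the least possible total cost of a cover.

T1, T2 together cover every element (T1 ∪ T2 = {1, 2, 3, 4, 5, 6, 7, 8, 9, 10}); total cost 2 + 8 = 10.
The greedy pick T1, T3, T2 costs 12; no covering selection beats 10.

10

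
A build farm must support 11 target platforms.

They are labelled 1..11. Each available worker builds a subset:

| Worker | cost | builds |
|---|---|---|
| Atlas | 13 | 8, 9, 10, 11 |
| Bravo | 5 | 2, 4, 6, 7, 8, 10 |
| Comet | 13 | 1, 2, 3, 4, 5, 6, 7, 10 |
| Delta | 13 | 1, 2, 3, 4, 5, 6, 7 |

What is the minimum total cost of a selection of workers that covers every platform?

26

Atlas, Comet together cover every platform (Atlas ∪ Comet = {1, 2, 3, 4, 5, 6, 7, 8, 9, 10, 11}); total cost 13 + 13 = 26.
The greedy pick Bravo, Comet, Atlas costs 31; no covering selection beats 26.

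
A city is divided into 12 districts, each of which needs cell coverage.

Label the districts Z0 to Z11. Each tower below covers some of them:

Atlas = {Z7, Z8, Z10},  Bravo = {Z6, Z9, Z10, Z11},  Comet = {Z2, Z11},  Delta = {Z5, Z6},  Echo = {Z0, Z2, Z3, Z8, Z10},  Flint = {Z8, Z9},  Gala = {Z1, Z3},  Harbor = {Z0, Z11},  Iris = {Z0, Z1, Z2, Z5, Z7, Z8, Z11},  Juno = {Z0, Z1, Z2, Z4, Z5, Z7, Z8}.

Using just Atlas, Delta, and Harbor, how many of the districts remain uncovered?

5

Union of Atlas, Delta, Harbor = {Z0, Z5, Z6, Z7, Z8, Z10, Z11}.
Not covered: Z1, Z2, Z3, Z4, Z9 — 5 districts.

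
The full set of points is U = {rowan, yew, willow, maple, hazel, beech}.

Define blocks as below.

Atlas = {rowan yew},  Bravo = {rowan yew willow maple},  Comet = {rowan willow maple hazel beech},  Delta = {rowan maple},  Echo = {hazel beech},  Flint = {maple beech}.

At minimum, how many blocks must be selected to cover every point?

2

Bravo and Echo together: Bravo ∪ Echo = {rowan, yew, willow, maple, hazel, beech} — every point is covered.
No single block has all 6 points (the largest, Comet, has 5), so 2 is optimal.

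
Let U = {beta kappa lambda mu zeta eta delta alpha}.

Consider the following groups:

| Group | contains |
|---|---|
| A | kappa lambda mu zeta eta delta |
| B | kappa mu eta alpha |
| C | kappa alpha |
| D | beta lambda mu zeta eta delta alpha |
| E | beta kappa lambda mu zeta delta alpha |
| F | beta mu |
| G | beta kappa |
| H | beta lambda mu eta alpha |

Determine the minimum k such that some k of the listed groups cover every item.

A and E cover everything between them: the union {beta, kappa, lambda, mu, zeta, eta, delta, alpha} is all of U.
No single group has all 8 items (the largest, D, has 7), so 2 is optimal.

2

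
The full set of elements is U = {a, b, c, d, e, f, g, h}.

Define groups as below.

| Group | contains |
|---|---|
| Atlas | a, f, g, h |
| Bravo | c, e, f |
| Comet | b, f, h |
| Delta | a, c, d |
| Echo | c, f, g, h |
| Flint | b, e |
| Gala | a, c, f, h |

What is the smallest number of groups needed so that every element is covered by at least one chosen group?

3

Take {Delta, Echo, Flint}. Their union is {a, b, c, d, e, f, g, h}, which is all 8 elements.
Only Delta contains d, so Delta is forced; the remaining 5 elements need at least 2 more groups (each remaining group adds at most 3) — so at least 3 groups are needed, and 3 is optimal.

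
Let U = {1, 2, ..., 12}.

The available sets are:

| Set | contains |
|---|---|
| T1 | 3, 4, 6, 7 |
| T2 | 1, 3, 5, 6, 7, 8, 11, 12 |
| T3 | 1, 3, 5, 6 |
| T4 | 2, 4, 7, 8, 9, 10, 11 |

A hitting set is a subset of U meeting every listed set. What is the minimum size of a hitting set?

2

H = {3, 9} meets every set (each contains at least one member of H), and |H| = 2.
The sets T3, T4 are pairwise disjoint, so any hitting set needs a separate element for each — at least 2. Hence 2 is optimal.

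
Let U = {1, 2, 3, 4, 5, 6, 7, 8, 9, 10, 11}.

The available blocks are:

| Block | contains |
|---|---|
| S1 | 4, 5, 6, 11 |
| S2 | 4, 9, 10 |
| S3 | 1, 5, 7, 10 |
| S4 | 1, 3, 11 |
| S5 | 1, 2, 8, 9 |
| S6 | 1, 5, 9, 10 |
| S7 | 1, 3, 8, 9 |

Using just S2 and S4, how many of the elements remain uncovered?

Union of S2, S4 = {1, 3, 4, 9, 10, 11}.
Not covered: 2, 5, 6, 7, 8 — 5 elements.

5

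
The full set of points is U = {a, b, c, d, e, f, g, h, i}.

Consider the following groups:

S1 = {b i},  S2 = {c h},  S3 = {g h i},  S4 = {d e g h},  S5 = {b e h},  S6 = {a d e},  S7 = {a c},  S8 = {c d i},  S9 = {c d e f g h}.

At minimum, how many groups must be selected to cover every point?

Take {S1, S6, S9}. Their union is {a, b, c, d, e, f, g, h, i}, which is all 9 points.
Only S9 contains f, so S9 is forced; the remaining 3 points need at least 2 more groups (each remaining group adds at most 2) — so at least 3 groups are needed, and 3 is optimal.

3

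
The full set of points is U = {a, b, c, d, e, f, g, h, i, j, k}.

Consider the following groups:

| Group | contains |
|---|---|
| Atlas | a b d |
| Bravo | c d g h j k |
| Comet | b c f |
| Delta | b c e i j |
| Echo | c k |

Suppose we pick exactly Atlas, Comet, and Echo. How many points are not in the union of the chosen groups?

Union of Atlas, Comet, Echo = {a, b, c, d, f, k}.
Not covered: e, g, h, i, j — 5 points.

5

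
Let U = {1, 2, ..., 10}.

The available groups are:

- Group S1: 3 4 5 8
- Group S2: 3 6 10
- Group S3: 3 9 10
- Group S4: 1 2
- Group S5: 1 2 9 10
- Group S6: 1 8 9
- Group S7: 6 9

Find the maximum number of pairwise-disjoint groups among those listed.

3

S1, S4, S7 are pairwise disjoint (S1={3,4,5,8}; S4={1,2}; S7={6,9}).
Every remaining group overlaps one of these, and no 4 of the listed groups are pairwise disjoint, so 3 is the maximum.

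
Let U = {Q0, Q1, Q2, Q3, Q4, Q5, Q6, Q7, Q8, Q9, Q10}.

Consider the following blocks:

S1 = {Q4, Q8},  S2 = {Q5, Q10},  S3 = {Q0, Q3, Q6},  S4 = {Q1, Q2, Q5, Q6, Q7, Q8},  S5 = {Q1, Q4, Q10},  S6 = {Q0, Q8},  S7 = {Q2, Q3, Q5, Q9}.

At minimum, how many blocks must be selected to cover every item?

4

S3 and S4 and S5 and S7 together: S3 ∪ S4 ∪ S5 ∪ S7 = {Q0, Q1, Q2, Q3, Q4, Q5, Q6, Q7, Q8, Q9, Q10} — every item is covered.
Only S4 contains Q7, so S4 is forced; the remaining 5 items need at least 3 more blocks (each remaining block adds at most 2) — so at least 4 blocks are needed, and 4 is optimal.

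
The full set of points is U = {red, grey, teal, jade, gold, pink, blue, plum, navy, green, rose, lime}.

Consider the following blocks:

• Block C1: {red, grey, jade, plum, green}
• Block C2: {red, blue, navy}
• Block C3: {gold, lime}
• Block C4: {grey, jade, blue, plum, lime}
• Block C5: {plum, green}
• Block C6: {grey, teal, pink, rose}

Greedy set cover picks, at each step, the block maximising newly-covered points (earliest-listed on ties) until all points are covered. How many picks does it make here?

4

Greedy: pick C1 (covers 5 new) → pick C6 (covers 3 new) → pick C2 (covers 2 new) → pick C3 (covers 2 new). Total picks: 4.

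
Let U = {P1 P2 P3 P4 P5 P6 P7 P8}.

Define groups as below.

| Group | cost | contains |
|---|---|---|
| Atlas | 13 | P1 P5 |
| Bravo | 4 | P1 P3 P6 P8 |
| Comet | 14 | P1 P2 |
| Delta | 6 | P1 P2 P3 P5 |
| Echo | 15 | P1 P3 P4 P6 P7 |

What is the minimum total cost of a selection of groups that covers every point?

25

Bravo, Delta, Echo together cover every point (Bravo ∪ Delta ∪ Echo = {P1, P2, P3, P4, P5, P6, P7, P8}); total cost 4 + 6 + 15 = 25.
No covering selection has total cost below 25.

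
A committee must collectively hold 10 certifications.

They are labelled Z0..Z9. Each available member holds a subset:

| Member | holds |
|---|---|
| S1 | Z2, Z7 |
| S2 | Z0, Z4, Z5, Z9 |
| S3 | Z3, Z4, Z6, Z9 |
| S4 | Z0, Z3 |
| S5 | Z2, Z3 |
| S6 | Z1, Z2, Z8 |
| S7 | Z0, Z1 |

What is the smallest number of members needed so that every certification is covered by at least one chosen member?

4

Take {S1, S2, S3, S6}. Their union is {Z0, Z1, Z2, Z3, Z4, Z5, Z6, Z7, Z8, Z9}, which is all 10 certifications.
No 3 of the 7 members cover everything (all 35 combinations miss at least one certification), so 4 is optimal.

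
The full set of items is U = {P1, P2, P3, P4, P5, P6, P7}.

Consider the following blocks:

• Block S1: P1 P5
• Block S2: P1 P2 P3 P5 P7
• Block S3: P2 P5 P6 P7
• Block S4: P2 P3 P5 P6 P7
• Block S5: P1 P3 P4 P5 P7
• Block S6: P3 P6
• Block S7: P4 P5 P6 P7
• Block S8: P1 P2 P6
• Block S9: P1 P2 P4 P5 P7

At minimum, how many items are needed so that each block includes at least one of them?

Take H = {P1, P6}. Each listed block contains at least one of these, so H is a hitting set of size 2.
The blocks S1, S6 are pairwise disjoint, so any hitting set needs a separate item for each — at least 2. Hence 2 is optimal.

2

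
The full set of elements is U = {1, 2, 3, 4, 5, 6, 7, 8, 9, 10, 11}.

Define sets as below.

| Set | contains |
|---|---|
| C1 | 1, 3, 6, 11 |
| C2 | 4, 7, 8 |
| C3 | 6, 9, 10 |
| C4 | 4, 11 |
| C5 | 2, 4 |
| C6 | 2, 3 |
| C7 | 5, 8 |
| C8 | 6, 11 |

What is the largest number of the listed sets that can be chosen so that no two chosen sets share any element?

4

C3, C4, C6, C7 are pairwise disjoint (C3={6,9,10}; C4={4,11}; C6={2,3}; C7={5,8}).
Every remaining set overlaps one of these, and no 5 of the listed sets are pairwise disjoint, so 4 is the maximum.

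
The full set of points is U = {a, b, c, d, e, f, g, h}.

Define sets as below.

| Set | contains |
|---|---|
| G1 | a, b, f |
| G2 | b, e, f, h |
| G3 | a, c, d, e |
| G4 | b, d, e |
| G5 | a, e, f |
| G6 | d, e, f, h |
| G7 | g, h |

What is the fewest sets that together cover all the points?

3

G2, G3, and G7 cover everything between them: the union {a, b, c, d, e, f, g, h} is all of U.
Only G3 contains c, so G3 is forced; the remaining 4 points need at least 2 more sets (each remaining set adds at most 3) — so at least 3 sets are needed, and 3 is optimal.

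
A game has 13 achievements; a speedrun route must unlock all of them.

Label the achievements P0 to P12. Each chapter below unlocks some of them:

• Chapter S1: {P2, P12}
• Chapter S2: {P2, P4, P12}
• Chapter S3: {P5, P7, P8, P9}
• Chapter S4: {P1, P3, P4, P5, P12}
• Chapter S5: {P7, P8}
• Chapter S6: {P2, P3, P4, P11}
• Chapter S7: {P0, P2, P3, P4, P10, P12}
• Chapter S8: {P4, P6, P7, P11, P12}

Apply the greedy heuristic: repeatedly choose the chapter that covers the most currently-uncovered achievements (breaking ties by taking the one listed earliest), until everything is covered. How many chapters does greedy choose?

4

Greedy: pick S7 (covers 6 new) → pick S3 (covers 4 new) → pick S8 (covers 2 new) → pick S4 (covers 1 new). Total picks: 4.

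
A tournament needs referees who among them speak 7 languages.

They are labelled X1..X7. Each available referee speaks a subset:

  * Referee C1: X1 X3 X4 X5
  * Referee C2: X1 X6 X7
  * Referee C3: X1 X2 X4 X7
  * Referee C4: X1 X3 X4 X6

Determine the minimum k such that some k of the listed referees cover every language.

C1 and C3 and C4 together: C1 ∪ C3 ∪ C4 = {X1, X2, X3, X4, X5, X6, X7} — every language is covered.
Only C3 contains X2, so C3 is forced; the remaining 3 languages need at least 2 more referees (each remaining referee adds at most 2) — so at least 3 referees are needed, and 3 is optimal.

3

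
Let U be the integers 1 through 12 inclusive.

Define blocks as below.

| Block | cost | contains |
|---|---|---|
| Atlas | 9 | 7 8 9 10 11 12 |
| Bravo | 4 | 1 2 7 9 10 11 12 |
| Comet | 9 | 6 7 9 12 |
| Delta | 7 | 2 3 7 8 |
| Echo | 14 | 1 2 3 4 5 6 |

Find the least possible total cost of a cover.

Atlas, Echo together cover every element (Atlas ∪ Echo = {1, 2, 3, 4, 5, 6, 7, 8, 9, 10, 11, 12}); total cost 9 + 14 = 23.
The greedy pick Bravo, Delta, Echo costs 25; no covering selection beats 23.

23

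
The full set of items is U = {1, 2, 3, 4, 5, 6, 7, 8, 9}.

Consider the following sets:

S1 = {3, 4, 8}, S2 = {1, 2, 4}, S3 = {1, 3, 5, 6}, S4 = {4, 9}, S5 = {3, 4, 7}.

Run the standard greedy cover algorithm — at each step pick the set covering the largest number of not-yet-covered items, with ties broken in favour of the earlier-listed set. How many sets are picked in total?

Greedy: pick S3 (covers 4 new) → pick S1 (covers 2 new) → pick S2 (covers 1 new) → pick S4 (covers 1 new) → pick S5 (covers 1 new). Total picks: 5.

5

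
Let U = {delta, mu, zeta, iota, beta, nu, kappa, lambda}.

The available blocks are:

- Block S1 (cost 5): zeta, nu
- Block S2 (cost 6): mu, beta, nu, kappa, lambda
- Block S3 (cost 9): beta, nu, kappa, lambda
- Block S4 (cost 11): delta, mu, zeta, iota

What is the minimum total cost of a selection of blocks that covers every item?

S2, S4 together cover every item (S2 ∪ S4 = {delta, mu, zeta, iota, beta, nu, kappa, lambda}); total cost 6 + 11 = 17.
No covering selection has total cost below 17.

17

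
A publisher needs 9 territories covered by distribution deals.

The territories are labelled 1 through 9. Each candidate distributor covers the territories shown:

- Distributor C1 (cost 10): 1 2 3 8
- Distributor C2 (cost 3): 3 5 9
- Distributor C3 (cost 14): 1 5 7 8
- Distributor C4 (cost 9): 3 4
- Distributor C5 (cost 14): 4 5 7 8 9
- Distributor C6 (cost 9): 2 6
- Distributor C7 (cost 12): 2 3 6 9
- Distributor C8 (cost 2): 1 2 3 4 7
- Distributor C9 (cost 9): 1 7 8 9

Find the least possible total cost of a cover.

C2, C6, C8, C9 together cover every territory (C2 ∪ C6 ∪ C8 ∪ C9 = {1, 2, 3, 4, 5, 6, 7, 8, 9}); total cost 3 + 9 + 2 + 9 = 23.
No covering selection has total cost below 23.

23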